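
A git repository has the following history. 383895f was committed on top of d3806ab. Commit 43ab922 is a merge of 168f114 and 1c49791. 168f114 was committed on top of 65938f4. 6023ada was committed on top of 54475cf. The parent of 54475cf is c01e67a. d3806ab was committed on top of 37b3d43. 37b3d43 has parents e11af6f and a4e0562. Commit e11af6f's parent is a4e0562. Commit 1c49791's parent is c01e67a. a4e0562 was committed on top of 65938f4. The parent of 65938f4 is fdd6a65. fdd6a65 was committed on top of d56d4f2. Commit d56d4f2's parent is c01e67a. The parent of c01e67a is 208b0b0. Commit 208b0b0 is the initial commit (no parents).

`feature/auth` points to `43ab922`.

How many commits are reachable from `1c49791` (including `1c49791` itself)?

3

Walking parent pointers from 1c49791: reachable set = {1c49791, 208b0b0, c01e67a}.
That is 3 commits.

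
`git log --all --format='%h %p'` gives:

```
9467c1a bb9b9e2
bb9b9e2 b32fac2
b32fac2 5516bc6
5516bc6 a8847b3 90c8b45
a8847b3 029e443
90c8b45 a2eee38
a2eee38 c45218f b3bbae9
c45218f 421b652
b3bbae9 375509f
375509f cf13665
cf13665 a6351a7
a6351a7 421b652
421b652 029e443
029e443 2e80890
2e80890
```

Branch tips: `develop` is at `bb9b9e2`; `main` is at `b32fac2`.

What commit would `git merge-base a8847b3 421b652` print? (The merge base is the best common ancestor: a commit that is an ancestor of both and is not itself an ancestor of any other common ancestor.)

029e443

Ancestors of a8847b3: {029e443, 2e80890, a8847b3}.
Ancestors of 421b652: {029e443, 2e80890, 421b652}.
Common ancestors: {029e443, 2e80890}.
Among these, 029e443 is not an ancestor of any other common ancestor — it is the merge base.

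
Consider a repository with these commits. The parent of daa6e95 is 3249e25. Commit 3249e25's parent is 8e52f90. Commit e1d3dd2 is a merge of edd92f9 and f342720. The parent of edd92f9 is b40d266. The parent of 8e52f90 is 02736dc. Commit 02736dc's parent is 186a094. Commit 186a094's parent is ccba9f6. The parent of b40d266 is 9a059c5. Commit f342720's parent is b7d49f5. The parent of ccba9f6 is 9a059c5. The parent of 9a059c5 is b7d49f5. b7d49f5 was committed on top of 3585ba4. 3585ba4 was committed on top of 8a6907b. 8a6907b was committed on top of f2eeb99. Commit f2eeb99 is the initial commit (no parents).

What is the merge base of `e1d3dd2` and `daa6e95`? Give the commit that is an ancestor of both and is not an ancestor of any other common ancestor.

Ancestors of e1d3dd2: {3585ba4, 8a6907b, 9a059c5, b40d266, b7d49f5, e1d3dd2, edd92f9, f2eeb99, f342720}.
Ancestors of daa6e95: {02736dc, 186a094, 3249e25, 3585ba4, 8a6907b, 8e52f90, 9a059c5, b7d49f5, ccba9f6, daa6e95, f2eeb99}.
Common ancestors: {3585ba4, 8a6907b, 9a059c5, b7d49f5, f2eeb99}.
Among these, 9a059c5 is not an ancestor of any other common ancestor — it is the merge base.

9a059c5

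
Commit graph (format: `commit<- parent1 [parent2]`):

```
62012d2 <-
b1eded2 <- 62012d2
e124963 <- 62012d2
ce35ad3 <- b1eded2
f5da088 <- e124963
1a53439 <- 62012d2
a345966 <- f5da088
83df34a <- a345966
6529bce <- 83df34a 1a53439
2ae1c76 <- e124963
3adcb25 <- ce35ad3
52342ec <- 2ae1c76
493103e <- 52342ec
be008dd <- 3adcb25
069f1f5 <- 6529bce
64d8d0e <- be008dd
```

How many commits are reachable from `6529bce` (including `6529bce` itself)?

Walking parent pointers from 6529bce: reachable set = {1a53439, 62012d2, 6529bce, 83df34a, a345966, e124963, f5da088}.
That is 7 commits.

7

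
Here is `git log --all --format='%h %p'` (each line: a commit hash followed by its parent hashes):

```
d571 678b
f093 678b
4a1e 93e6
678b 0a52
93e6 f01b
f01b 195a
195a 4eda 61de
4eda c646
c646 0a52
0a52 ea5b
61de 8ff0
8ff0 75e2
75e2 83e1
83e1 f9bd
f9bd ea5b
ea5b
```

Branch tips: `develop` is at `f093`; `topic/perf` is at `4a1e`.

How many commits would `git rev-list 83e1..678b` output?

2

Reachable from 678b: {0a52, 678b, ea5b}.
Reachable from 83e1: {83e1, ea5b, f9bd}.
In 678b's history but not 83e1's: {0a52, 678b} — 2 commits.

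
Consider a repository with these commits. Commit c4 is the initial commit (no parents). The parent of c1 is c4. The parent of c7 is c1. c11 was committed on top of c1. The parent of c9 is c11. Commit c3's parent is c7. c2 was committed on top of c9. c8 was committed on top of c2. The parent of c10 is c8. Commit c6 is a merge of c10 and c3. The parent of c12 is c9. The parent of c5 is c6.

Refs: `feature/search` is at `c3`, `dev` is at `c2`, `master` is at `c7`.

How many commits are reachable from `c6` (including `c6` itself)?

10

Walking parent pointers from c6: reachable set = {c1, c10, c11, c2, c3, c4, c6, c7, c8, c9}.
That is 10 commits.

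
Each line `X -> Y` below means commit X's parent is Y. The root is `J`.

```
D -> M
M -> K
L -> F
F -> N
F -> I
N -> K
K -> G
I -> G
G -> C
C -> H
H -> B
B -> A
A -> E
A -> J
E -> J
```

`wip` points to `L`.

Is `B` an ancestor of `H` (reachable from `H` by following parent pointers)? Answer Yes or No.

Ancestors of H (commits reachable by following parents): {A, B, E, H, J}.
B is in that set, so it is an ancestor of H.

Yes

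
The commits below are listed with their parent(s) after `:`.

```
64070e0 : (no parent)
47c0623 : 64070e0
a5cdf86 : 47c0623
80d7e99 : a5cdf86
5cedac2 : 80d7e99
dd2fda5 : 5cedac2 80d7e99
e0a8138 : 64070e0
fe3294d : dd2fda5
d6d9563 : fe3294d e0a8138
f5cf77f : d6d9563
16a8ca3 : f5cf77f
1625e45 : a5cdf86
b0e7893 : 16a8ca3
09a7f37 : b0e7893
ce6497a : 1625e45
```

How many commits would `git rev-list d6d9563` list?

Walking parent pointers from d6d9563: reachable set = {47c0623, 5cedac2, 64070e0, 80d7e99, a5cdf86, d6d9563, dd2fda5, e0a8138, fe3294d}.
That is 9 commits.

9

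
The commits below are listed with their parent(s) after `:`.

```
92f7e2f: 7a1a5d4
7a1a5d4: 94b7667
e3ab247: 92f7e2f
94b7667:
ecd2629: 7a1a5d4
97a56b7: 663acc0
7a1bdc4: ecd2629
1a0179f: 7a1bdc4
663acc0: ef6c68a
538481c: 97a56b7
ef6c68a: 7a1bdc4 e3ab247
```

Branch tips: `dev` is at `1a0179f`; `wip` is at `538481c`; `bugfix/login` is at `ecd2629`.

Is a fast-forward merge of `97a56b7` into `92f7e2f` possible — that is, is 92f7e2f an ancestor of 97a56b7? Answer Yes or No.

Yes

A fast-forward from 92f7e2f to 97a56b7 is possible iff 92f7e2f is an ancestor of 97a56b7.
Ancestors of 97a56b7: {663acc0, 7a1a5d4, 7a1bdc4, 92f7e2f, 94b7667, 97a56b7, e3ab247, ecd2629, ef6c68a}.
92f7e2f is among them, so fast-forward is possible.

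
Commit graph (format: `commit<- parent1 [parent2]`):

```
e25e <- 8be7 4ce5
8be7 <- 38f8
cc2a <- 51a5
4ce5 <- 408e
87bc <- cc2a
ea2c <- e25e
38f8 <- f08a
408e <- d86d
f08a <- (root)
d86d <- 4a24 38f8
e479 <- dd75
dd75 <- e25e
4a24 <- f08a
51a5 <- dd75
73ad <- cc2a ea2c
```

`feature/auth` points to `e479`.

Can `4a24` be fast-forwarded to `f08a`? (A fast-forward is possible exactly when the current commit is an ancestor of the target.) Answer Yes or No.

No

A fast-forward from 4a24 to f08a is possible iff 4a24 is an ancestor of f08a.
Ancestors of f08a: {f08a}.
4a24 is not among them, so fast-forward is not possible.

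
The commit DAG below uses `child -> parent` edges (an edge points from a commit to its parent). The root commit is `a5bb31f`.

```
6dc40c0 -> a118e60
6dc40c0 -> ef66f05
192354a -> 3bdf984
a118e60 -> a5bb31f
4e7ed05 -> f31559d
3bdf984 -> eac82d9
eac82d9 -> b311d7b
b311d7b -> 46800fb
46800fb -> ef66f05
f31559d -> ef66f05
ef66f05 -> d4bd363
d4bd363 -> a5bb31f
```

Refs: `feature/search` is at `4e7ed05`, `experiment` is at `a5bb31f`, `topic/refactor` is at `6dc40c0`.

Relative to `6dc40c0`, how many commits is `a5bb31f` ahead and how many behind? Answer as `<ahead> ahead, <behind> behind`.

Reachable from a5bb31f: {a5bb31f}.
Reachable from 6dc40c0: {6dc40c0, a118e60, a5bb31f, d4bd363, ef66f05}.
Only in a5bb31f's history (ahead): {} — 0.
Only in 6dc40c0's history (behind): {6dc40c0, a118e60, d4bd363, ef66f05} — 4.

0 ahead, 4 behind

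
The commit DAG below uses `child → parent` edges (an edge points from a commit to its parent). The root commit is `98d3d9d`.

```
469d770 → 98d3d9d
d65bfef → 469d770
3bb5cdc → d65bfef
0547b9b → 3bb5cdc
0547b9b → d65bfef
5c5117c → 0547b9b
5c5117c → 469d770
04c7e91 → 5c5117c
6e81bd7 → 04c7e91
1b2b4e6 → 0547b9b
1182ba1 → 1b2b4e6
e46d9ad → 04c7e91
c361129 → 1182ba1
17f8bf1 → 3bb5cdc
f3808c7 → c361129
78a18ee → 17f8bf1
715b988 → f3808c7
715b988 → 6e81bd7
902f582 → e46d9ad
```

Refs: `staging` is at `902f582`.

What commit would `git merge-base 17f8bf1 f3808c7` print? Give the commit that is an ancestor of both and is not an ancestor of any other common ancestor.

3bb5cdc

Ancestors of 17f8bf1: {17f8bf1, 3bb5cdc, 469d770, 98d3d9d, d65bfef}.
Ancestors of f3808c7: {0547b9b, 1182ba1, 1b2b4e6, 3bb5cdc, 469d770, 98d3d9d, c361129, d65bfef, f3808c7}.
Common ancestors: {3bb5cdc, 469d770, 98d3d9d, d65bfef}.
Among these, 3bb5cdc is not an ancestor of any other common ancestor — it is the merge base.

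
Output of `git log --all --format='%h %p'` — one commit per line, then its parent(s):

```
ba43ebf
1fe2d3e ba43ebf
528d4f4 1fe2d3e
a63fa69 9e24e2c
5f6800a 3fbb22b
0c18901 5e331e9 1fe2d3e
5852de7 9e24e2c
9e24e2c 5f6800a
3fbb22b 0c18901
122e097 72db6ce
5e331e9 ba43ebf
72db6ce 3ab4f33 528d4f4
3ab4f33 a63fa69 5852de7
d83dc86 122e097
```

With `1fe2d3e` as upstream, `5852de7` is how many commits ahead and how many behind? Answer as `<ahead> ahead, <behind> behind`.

Reachable from 5852de7: {0c18901, 1fe2d3e, 3fbb22b, 5852de7, 5e331e9, 5f6800a, 9e24e2c, ba43ebf}.
Reachable from 1fe2d3e: {1fe2d3e, ba43ebf}.
Only in 5852de7's history (ahead): {0c18901, 3fbb22b, 5852de7, 5e331e9, 5f6800a, 9e24e2c} — 6.
Only in 1fe2d3e's history (behind): {} — 0.

6 ahead, 0 behind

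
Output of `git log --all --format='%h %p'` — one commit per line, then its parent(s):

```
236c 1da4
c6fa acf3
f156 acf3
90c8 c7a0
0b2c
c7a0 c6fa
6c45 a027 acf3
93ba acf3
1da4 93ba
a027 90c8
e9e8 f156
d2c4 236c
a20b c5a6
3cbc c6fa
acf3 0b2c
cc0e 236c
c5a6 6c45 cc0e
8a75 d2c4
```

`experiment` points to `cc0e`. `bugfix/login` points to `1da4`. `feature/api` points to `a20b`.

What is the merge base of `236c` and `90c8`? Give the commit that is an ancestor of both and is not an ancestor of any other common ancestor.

Ancestors of 236c: {0b2c, 1da4, 236c, 93ba, acf3}.
Ancestors of 90c8: {0b2c, 90c8, acf3, c6fa, c7a0}.
Common ancestors: {0b2c, acf3}.
Among these, acf3 is not an ancestor of any other common ancestor — it is the merge base.

acf3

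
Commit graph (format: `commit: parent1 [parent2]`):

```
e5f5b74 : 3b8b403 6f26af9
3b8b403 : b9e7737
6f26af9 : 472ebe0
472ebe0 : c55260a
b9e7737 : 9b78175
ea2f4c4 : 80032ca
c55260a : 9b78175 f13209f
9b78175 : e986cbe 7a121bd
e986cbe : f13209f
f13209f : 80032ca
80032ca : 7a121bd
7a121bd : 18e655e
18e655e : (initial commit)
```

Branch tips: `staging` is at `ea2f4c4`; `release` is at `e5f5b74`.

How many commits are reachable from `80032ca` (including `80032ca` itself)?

3

Walking parent pointers from 80032ca: reachable set = {18e655e, 7a121bd, 80032ca}.
That is 3 commits.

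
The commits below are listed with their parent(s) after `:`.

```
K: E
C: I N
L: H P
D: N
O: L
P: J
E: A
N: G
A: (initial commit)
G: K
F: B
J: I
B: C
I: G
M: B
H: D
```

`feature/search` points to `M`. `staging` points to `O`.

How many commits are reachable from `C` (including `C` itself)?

7

Walking parent pointers from C: reachable set = {A, C, E, G, I, K, N}.
That is 7 commits.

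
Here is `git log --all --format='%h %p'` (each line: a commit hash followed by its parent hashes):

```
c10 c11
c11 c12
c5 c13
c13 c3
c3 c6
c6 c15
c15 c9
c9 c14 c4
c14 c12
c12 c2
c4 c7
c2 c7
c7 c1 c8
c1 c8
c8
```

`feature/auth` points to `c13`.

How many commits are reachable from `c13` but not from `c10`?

Reachable from c13: {c1, c12, c13, c14, c15, c2, c3, c4, c6, c7, c8, c9}.
Reachable from c10: {c1, c10, c11, c12, c2, c7, c8}.
In c13's history but not c10's: {c13, c14, c15, c3, c4, c6, c9} — 7 commits.

7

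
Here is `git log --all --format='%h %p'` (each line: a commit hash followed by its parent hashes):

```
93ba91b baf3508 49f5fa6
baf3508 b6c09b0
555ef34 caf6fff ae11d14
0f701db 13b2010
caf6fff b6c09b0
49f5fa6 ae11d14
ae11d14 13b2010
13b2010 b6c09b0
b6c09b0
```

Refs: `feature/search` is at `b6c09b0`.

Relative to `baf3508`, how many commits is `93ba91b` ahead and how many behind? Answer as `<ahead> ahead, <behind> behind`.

Reachable from 93ba91b: {13b2010, 49f5fa6, 93ba91b, ae11d14, b6c09b0, baf3508}.
Reachable from baf3508: {b6c09b0, baf3508}.
Only in 93ba91b's history (ahead): {13b2010, 49f5fa6, 93ba91b, ae11d14} — 4.
Only in baf3508's history (behind): {} — 0.

4 ahead, 0 behind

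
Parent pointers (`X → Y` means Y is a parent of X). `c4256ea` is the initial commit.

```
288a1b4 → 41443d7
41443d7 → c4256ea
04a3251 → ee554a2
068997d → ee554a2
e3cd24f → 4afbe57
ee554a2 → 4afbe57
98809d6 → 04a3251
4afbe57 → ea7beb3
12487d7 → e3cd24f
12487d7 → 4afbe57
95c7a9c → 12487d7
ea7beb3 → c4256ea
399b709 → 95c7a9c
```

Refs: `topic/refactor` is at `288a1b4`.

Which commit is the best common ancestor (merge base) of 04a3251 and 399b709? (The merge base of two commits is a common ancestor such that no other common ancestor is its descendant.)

4afbe57

Ancestors of 04a3251: {04a3251, 4afbe57, c4256ea, ea7beb3, ee554a2}.
Ancestors of 399b709: {12487d7, 399b709, 4afbe57, 95c7a9c, c4256ea, e3cd24f, ea7beb3}.
Common ancestors: {4afbe57, c4256ea, ea7beb3}.
Among these, 4afbe57 is not an ancestor of any other common ancestor — it is the merge base.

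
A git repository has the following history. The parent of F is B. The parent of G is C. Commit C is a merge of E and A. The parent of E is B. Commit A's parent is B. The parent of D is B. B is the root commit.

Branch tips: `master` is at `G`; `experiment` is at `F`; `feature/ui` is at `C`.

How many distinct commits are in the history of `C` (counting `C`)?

Walking parent pointers from C: reachable set = {A, B, C, E}.
That is 4 commits.

4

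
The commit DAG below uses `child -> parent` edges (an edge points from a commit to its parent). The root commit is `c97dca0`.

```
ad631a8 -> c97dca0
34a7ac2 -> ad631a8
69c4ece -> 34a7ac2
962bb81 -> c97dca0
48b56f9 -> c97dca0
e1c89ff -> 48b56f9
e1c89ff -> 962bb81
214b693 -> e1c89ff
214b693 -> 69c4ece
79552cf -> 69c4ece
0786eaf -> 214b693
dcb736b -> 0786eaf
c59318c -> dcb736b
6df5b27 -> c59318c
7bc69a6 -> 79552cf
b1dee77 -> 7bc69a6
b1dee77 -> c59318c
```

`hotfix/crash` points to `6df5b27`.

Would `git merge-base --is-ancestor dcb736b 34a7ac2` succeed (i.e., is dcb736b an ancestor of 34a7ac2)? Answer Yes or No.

No

Ancestors of 34a7ac2: {34a7ac2, ad631a8, c97dca0}.
dcb736b is not in that set, so it is not an ancestor of 34a7ac2.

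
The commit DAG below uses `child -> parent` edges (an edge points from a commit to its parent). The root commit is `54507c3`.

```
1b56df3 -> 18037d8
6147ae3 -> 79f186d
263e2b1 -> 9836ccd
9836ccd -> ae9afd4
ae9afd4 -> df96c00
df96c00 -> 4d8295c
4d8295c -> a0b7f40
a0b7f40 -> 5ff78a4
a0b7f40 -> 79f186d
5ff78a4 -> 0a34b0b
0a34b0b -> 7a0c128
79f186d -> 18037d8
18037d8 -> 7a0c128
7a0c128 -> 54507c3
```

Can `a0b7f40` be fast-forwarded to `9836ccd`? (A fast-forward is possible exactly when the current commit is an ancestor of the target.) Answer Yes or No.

Yes

A fast-forward from a0b7f40 to 9836ccd is possible iff a0b7f40 is an ancestor of 9836ccd.
Ancestors of 9836ccd: {0a34b0b, 18037d8, 4d8295c, 54507c3, 5ff78a4, 79f186d, 7a0c128, 9836ccd, a0b7f40, ae9afd4, df96c00}.
a0b7f40 is among them, so fast-forward is possible.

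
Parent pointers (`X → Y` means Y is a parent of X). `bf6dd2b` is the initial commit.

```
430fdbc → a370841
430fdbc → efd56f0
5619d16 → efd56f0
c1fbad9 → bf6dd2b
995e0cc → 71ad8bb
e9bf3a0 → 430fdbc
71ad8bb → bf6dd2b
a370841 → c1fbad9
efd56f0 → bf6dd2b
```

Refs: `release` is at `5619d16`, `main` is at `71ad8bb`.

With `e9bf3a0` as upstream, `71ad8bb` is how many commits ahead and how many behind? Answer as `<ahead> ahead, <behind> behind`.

Reachable from 71ad8bb: {71ad8bb, bf6dd2b}.
Reachable from e9bf3a0: {430fdbc, a370841, bf6dd2b, c1fbad9, e9bf3a0, efd56f0}.
Only in 71ad8bb's history (ahead): {71ad8bb} — 1.
Only in e9bf3a0's history (behind): {430fdbc, a370841, c1fbad9, e9bf3a0, efd56f0} — 5.

1 ahead, 5 behind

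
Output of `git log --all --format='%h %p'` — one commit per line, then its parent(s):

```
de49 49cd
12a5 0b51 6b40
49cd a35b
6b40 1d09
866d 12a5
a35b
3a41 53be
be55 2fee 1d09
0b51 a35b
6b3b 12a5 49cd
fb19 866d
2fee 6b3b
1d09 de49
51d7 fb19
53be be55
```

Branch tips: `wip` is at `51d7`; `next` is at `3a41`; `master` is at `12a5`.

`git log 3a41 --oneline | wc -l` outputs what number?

12

Walking parent pointers from 3a41: reachable set = {0b51, 12a5, 1d09, 2fee, 3a41, 49cd, 53be, 6b3b, 6b40, a35b, be55, de49}.
That is 12 commits.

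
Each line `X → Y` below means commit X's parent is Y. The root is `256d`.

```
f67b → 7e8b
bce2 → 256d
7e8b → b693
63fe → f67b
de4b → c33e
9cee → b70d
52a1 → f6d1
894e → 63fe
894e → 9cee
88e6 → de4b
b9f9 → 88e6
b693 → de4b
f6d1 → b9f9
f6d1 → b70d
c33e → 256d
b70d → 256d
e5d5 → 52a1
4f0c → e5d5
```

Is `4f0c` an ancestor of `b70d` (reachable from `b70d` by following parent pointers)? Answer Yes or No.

No

Ancestors of b70d: {256d, b70d}.
4f0c is not in that set, so it is not an ancestor of b70d.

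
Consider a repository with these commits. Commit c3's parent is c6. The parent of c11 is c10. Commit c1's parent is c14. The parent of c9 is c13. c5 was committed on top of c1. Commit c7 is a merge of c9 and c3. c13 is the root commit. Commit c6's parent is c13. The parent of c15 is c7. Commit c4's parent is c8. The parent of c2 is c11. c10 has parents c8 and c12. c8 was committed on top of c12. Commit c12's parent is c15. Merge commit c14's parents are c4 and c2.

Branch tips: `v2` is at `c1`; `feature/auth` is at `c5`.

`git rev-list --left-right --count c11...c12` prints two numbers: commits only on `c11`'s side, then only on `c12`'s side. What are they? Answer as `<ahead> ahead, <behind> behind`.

Reachable from c11: {c10, c11, c12, c13, c15, c3, c6, c7, c8, c9}.
Reachable from c12: {c12, c13, c15, c3, c6, c7, c9}.
Only in c11's history (ahead): {c10, c11, c8} — 3.
Only in c12's history (behind): {} — 0.

3 ahead, 0 behind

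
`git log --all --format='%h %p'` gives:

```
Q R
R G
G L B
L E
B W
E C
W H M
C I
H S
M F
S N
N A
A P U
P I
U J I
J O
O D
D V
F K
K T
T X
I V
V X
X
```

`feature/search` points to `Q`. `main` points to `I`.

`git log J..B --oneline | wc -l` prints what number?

13

Reachable from B: {A, B, D, F, H, I, J, K, M, N, O, P, S, T, U, V, W, X}.
Reachable from J: {D, J, O, V, X}.
In B's history but not J's: {A, B, F, H, I, K, M, N, P, S, T, U, W} — 13 commits.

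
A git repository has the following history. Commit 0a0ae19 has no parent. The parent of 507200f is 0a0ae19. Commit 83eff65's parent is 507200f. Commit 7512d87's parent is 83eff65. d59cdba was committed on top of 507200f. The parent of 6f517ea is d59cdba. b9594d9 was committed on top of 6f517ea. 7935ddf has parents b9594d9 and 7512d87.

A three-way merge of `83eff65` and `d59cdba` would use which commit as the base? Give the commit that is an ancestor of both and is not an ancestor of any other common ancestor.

Ancestors of 83eff65: {0a0ae19, 507200f, 83eff65}.
Ancestors of d59cdba: {0a0ae19, 507200f, d59cdba}.
Common ancestors: {0a0ae19, 507200f}.
Among these, 507200f is not an ancestor of any other common ancestor — it is the merge base.

507200f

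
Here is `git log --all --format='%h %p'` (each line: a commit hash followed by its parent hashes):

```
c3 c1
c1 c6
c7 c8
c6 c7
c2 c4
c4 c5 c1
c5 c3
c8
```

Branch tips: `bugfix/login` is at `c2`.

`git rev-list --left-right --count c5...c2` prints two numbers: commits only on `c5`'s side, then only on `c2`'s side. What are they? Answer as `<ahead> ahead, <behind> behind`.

0 ahead, 2 behind

Reachable from c5: {c1, c3, c5, c6, c7, c8}.
Reachable from c2: {c1, c2, c3, c4, c5, c6, c7, c8}.
Only in c5's history (ahead): {} — 0.
Only in c2's history (behind): {c2, c4} — 2.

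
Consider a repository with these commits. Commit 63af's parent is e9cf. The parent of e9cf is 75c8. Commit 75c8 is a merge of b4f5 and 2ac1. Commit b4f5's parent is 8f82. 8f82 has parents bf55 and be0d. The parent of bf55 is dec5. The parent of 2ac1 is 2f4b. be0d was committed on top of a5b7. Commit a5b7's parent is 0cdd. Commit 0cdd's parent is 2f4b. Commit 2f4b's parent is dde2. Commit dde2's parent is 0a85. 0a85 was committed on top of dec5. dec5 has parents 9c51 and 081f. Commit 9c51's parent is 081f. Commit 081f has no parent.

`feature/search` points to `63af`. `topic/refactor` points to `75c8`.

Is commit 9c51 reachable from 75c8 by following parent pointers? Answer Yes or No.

Ancestors of 75c8 (commits reachable by following parents): {081f, 0a85, 0cdd, 2ac1, 2f4b, 75c8, 8f82, 9c51, a5b7, b4f5, be0d, bf55, dde2, dec5}.
9c51 is in that set, so it is an ancestor of 75c8.

Yes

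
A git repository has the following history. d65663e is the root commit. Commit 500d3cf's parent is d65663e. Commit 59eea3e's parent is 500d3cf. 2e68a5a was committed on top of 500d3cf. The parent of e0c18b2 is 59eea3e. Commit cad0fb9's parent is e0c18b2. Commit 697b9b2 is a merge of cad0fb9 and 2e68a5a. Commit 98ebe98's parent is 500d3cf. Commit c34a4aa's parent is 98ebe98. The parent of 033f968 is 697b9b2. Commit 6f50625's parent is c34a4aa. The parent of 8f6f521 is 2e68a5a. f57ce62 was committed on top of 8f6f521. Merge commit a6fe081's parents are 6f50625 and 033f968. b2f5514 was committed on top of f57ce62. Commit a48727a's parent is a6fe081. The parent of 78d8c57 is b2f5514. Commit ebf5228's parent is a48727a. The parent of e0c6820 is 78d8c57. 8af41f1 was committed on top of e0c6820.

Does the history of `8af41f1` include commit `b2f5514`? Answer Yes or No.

Yes

Ancestors of 8af41f1 (commits reachable by following parents): {2e68a5a, 500d3cf, 78d8c57, 8af41f1, 8f6f521, b2f5514, d65663e, e0c6820, f57ce62}.
b2f5514 is in that set, so it is an ancestor of 8af41f1.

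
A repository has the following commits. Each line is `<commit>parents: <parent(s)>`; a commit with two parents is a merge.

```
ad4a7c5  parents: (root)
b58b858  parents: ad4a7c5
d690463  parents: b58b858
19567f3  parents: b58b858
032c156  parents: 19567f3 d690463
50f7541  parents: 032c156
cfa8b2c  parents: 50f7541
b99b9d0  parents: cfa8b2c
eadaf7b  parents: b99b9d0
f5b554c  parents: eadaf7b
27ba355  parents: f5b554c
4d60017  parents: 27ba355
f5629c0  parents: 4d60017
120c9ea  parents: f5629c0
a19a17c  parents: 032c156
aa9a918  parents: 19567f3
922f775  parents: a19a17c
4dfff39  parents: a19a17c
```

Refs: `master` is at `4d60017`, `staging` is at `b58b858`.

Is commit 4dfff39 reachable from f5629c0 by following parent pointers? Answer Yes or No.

Ancestors of f5629c0: {032c156, 19567f3, 27ba355, 4d60017, 50f7541, ad4a7c5, b58b858, b99b9d0, cfa8b2c, d690463, eadaf7b, f5629c0, f5b554c}.
4dfff39 is not in that set, so it is not an ancestor of f5629c0.

No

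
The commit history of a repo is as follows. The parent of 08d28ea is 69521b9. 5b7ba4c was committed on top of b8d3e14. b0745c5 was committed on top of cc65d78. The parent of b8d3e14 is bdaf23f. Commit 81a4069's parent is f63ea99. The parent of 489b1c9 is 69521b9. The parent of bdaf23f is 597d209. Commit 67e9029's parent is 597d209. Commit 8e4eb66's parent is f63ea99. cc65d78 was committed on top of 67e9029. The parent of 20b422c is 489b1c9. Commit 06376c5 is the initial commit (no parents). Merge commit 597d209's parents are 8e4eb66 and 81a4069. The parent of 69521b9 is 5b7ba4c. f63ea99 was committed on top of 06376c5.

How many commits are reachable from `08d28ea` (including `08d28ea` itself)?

Walking parent pointers from 08d28ea: reachable set = {06376c5, 08d28ea, 597d209, 5b7ba4c, 69521b9, 81a4069, 8e4eb66, b8d3e14, bdaf23f, f63ea99}.
That is 10 commits.

10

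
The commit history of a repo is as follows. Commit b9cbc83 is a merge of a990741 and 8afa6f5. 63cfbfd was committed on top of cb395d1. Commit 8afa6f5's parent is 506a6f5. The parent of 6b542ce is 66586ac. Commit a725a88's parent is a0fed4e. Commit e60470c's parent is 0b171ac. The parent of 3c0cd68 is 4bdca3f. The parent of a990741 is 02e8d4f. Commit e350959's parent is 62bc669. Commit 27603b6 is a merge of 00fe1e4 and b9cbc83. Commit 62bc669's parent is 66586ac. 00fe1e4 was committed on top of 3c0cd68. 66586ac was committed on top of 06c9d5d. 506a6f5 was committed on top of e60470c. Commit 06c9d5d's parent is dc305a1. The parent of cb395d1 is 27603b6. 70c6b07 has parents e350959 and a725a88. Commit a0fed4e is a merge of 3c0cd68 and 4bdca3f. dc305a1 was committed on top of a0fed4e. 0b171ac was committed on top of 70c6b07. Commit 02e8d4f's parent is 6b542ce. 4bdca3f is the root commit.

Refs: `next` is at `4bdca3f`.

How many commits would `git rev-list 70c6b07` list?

10

Walking parent pointers from 70c6b07: reachable set = {06c9d5d, 3c0cd68, 4bdca3f, 62bc669, 66586ac, 70c6b07, a0fed4e, a725a88, dc305a1, e350959}.
That is 10 commits.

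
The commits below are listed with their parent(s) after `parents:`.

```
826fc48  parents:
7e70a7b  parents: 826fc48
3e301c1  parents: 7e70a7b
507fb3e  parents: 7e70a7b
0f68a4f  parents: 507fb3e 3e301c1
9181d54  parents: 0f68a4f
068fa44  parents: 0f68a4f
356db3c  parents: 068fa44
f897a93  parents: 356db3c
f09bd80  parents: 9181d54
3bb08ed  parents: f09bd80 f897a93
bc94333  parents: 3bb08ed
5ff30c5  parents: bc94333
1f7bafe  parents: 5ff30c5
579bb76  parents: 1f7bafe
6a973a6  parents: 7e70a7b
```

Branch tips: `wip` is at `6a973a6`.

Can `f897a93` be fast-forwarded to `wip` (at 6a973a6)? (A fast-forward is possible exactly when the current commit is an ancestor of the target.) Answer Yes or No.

A fast-forward from f897a93 to 6a973a6 is possible iff f897a93 is an ancestor of 6a973a6.
Ancestors of 6a973a6: {6a973a6, 7e70a7b, 826fc48}.
f897a93 is not among them, so fast-forward is not possible.

No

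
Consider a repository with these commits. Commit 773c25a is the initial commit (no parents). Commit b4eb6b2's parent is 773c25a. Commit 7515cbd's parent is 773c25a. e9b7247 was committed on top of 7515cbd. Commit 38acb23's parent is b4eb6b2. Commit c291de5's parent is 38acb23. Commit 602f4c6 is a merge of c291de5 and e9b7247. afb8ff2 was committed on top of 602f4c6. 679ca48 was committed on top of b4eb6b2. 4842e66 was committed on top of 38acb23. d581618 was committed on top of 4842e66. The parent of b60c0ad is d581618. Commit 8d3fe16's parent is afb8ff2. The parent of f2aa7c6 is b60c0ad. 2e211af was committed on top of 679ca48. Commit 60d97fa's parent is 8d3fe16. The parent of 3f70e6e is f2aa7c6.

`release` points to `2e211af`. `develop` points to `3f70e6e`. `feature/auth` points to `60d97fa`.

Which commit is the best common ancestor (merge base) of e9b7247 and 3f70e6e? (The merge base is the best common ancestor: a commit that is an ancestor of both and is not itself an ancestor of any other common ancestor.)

Ancestors of e9b7247: {7515cbd, 773c25a, e9b7247}.
Ancestors of 3f70e6e: {38acb23, 3f70e6e, 4842e66, 773c25a, b4eb6b2, b60c0ad, d581618, f2aa7c6}.
Common ancestors: {773c25a}.
The only common ancestor is 773c25a, so it is the merge base.

773c25a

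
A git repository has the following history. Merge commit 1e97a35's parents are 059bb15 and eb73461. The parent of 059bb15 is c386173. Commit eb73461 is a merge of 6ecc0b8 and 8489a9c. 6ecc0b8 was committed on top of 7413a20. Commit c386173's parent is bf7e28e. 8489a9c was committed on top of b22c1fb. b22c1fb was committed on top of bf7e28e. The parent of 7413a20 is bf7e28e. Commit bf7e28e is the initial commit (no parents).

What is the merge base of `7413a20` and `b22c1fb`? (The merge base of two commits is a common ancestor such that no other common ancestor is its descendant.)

bf7e28e

Ancestors of 7413a20: {7413a20, bf7e28e}.
Ancestors of b22c1fb: {b22c1fb, bf7e28e}.
Common ancestors: {bf7e28e}.
The only common ancestor is bf7e28e, so it is the merge base.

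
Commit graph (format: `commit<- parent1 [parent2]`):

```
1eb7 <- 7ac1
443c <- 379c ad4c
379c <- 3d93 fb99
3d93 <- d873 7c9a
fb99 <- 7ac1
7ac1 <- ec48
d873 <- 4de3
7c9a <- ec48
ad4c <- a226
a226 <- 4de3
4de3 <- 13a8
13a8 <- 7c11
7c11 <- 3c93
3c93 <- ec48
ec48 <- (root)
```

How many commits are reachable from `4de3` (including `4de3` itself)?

Walking parent pointers from 4de3: reachable set = {13a8, 3c93, 4de3, 7c11, ec48}.
That is 5 commits.

5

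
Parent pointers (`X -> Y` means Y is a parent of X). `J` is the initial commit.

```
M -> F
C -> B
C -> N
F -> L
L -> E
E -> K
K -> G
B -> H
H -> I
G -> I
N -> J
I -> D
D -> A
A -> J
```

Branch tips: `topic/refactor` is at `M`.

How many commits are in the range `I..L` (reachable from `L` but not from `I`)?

4

Reachable from L: {A, D, E, G, I, J, K, L}.
Reachable from I: {A, D, I, J}.
In L's history but not I's: {E, G, K, L} — 4 commits.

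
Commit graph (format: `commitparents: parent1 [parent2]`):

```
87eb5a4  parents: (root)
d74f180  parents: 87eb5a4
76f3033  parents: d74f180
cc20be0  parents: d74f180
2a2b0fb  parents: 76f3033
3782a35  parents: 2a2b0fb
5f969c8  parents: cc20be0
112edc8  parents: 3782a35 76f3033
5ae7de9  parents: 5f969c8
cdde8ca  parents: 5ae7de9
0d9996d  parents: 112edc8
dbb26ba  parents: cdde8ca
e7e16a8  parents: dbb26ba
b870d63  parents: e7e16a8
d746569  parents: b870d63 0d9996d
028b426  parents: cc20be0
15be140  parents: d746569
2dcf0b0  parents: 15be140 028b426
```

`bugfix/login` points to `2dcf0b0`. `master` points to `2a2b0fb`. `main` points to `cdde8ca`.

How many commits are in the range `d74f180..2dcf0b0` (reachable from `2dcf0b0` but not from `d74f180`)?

Reachable from 2dcf0b0: {028b426, 0d9996d, 112edc8, 15be140, 2a2b0fb, 2dcf0b0, 3782a35, 5ae7de9, 5f969c8, 76f3033, 87eb5a4, b870d63, cc20be0, cdde8ca, d746569, d74f180, dbb26ba, e7e16a8}.
Reachable from d74f180: {87eb5a4, d74f180}.
In 2dcf0b0's history but not d74f180's: {028b426, 0d9996d, 112edc8, 15be140, 2a2b0fb, 2dcf0b0, 3782a35, 5ae7de9, 5f969c8, 76f3033, b870d63, cc20be0, cdde8ca, d746569, dbb26ba, e7e16a8} — 16 commits.

16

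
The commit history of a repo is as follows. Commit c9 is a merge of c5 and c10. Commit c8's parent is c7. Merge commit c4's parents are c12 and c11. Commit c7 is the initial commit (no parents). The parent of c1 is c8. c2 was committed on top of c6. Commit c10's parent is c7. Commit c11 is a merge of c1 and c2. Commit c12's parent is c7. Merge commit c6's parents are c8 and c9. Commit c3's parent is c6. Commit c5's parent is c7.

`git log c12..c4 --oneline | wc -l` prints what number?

9

Reachable from c4: {c1, c10, c11, c12, c2, c4, c5, c6, c7, c8, c9}.
Reachable from c12: {c12, c7}.
In c4's history but not c12's: {c1, c10, c11, c2, c4, c5, c6, c8, c9} — 9 commits.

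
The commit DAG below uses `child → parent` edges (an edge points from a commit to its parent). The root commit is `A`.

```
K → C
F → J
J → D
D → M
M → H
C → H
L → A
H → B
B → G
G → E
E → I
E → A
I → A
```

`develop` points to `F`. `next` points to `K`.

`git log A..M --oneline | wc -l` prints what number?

6

Reachable from M: {A, B, E, G, H, I, M}.
Reachable from A: {A}.
In M's history but not A's: {B, E, G, H, I, M} — 6 commits.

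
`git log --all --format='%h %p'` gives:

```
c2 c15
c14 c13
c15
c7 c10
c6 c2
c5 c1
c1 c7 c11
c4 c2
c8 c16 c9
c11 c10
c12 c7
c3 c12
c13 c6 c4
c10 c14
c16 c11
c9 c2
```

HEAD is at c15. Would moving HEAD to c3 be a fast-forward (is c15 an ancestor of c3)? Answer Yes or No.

A fast-forward from c15 to c3 is possible iff c15 is an ancestor of c3.
Ancestors of c3: {c10, c12, c13, c14, c15, c2, c3, c4, c6, c7}.
c15 is among them, so fast-forward is possible.

Yes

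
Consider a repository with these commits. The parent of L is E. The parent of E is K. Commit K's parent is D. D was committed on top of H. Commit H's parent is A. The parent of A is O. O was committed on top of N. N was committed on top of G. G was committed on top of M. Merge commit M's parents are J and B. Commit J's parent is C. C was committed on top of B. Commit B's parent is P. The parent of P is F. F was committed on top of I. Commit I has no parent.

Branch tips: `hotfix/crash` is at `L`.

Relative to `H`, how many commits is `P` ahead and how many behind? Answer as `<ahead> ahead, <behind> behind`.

Reachable from P: {F, I, P}.
Reachable from H: {A, B, C, F, G, H, I, J, M, N, O, P}.
Only in P's history (ahead): {} — 0.
Only in H's history (behind): {A, B, C, G, H, J, M, N, O} — 9.

0 ahead, 9 behind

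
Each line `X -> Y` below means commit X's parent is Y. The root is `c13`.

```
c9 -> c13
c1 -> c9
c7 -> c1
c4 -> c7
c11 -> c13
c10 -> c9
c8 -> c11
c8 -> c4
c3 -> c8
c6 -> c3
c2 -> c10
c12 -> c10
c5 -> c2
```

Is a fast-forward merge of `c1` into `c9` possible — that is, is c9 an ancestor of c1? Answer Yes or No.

Yes

A fast-forward from c9 to c1 is possible iff c9 is an ancestor of c1.
Ancestors of c1: {c1, c13, c9}.
c9 is among them, so fast-forward is possible.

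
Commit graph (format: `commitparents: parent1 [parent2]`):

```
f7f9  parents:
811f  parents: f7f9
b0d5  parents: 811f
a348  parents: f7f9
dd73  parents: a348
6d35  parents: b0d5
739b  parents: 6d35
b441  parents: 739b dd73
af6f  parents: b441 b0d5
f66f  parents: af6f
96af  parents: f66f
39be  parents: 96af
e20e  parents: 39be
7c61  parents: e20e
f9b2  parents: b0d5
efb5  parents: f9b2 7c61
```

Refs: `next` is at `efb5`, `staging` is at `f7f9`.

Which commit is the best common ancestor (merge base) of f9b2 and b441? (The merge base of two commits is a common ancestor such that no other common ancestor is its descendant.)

b0d5

Ancestors of f9b2: {811f, b0d5, f7f9, f9b2}.
Ancestors of b441: {6d35, 739b, 811f, a348, b0d5, b441, dd73, f7f9}.
Common ancestors: {811f, b0d5, f7f9}.
Among these, b0d5 is not an ancestor of any other common ancestor — it is the merge base.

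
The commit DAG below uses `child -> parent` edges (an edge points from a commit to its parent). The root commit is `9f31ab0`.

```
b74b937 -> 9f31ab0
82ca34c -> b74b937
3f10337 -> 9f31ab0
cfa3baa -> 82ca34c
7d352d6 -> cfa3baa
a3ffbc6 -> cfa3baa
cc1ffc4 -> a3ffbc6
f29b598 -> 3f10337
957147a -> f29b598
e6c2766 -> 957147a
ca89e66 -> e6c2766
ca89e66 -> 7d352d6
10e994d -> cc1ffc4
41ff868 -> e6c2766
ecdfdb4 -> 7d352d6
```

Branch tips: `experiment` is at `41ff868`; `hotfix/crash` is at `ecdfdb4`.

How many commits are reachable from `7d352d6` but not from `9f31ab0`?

Reachable from 7d352d6: {7d352d6, 82ca34c, 9f31ab0, b74b937, cfa3baa}.
Reachable from 9f31ab0: {9f31ab0}.
In 7d352d6's history but not 9f31ab0's: {7d352d6, 82ca34c, b74b937, cfa3baa} — 4 commits.

4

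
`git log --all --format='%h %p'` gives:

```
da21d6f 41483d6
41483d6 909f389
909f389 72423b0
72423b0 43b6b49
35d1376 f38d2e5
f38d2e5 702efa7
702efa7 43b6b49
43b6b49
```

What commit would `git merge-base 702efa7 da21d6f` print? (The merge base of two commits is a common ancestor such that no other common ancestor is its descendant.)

Ancestors of 702efa7: {43b6b49, 702efa7}.
Ancestors of da21d6f: {41483d6, 43b6b49, 72423b0, 909f389, da21d6f}.
Common ancestors: {43b6b49}.
The only common ancestor is 43b6b49, so it is the merge base.

43b6b49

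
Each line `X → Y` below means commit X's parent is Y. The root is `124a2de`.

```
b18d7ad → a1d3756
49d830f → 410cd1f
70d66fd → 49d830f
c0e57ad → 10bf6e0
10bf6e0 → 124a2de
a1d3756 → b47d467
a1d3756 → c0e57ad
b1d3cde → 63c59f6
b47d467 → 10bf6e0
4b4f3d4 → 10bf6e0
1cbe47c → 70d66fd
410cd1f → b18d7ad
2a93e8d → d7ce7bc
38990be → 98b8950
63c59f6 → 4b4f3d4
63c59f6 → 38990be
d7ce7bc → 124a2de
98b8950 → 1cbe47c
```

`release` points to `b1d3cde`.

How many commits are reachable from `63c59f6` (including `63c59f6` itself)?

14

Walking parent pointers from 63c59f6: reachable set = {10bf6e0, 124a2de, 1cbe47c, 38990be, 410cd1f, 49d830f, 4b4f3d4, 63c59f6, 70d66fd, 98b8950, a1d3756, b18d7ad, b47d467, c0e57ad}.
That is 14 commits.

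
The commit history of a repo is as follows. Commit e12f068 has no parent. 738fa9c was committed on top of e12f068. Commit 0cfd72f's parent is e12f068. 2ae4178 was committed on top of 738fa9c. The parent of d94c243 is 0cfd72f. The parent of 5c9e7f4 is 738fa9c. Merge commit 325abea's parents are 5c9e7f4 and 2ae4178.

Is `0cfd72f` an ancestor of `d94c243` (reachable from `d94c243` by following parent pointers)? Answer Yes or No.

Ancestors of d94c243 (commits reachable by following parents): {0cfd72f, d94c243, e12f068}.
0cfd72f is in that set, so it is an ancestor of d94c243.

Yes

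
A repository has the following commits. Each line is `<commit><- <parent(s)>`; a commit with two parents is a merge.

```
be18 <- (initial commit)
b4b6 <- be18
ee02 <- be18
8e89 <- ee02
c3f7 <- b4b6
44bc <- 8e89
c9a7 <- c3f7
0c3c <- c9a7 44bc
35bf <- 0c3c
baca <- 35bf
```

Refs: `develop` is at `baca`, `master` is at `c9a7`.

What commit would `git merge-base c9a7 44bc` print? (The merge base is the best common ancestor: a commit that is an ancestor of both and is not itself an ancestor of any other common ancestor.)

Ancestors of c9a7: {b4b6, be18, c3f7, c9a7}.
Ancestors of 44bc: {44bc, 8e89, be18, ee02}.
Common ancestors: {be18}.
The only common ancestor is be18, so it is the merge base.

be18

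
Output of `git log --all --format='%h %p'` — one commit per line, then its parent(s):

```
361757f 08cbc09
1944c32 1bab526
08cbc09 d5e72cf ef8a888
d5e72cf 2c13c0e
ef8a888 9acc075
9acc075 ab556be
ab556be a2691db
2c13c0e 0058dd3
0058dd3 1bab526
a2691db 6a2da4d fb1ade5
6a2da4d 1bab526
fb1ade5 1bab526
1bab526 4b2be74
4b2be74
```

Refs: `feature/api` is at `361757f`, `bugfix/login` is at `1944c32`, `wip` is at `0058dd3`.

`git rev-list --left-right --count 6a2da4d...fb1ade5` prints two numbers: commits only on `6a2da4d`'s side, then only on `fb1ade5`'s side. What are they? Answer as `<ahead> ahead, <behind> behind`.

1 ahead, 1 behind

Reachable from 6a2da4d: {1bab526, 4b2be74, 6a2da4d}.
Reachable from fb1ade5: {1bab526, 4b2be74, fb1ade5}.
Only in 6a2da4d's history (ahead): {6a2da4d} — 1.
Only in fb1ade5's history (behind): {fb1ade5} — 1.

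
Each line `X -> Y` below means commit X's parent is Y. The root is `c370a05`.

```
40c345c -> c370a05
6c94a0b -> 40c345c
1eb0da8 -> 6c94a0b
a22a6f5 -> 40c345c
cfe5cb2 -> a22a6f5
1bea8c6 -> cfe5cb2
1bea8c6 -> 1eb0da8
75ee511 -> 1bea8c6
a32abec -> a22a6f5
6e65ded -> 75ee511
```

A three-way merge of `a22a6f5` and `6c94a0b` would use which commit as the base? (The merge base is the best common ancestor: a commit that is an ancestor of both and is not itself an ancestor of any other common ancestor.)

40c345c

Ancestors of a22a6f5: {40c345c, a22a6f5, c370a05}.
Ancestors of 6c94a0b: {40c345c, 6c94a0b, c370a05}.
Common ancestors: {40c345c, c370a05}.
Among these, 40c345c is not an ancestor of any other common ancestor — it is the merge base.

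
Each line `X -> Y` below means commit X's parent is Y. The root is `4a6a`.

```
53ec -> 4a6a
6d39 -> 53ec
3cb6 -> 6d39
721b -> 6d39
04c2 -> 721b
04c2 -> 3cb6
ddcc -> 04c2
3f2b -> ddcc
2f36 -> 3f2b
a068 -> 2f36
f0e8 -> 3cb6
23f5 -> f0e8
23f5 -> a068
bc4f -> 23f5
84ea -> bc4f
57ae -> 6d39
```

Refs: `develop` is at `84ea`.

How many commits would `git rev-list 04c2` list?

Walking parent pointers from 04c2: reachable set = {04c2, 3cb6, 4a6a, 53ec, 6d39, 721b}.
That is 6 commits.

6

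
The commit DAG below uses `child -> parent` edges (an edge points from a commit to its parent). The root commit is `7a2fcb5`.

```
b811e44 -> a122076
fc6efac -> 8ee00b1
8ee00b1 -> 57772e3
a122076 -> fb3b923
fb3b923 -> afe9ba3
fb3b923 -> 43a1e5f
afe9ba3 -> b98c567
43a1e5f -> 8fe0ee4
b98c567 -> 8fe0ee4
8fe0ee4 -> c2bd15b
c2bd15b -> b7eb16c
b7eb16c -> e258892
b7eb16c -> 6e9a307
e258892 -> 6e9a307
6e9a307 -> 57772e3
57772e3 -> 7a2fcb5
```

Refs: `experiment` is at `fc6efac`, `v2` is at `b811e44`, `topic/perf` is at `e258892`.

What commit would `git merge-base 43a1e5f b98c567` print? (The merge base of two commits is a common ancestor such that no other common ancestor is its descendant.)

Ancestors of 43a1e5f: {43a1e5f, 57772e3, 6e9a307, 7a2fcb5, 8fe0ee4, b7eb16c, c2bd15b, e258892}.
Ancestors of b98c567: {57772e3, 6e9a307, 7a2fcb5, 8fe0ee4, b7eb16c, b98c567, c2bd15b, e258892}.
Common ancestors: {57772e3, 6e9a307, 7a2fcb5, 8fe0ee4, b7eb16c, c2bd15b, e258892}.
Among these, 8fe0ee4 is not an ancestor of any other common ancestor — it is the merge base.

8fe0ee4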